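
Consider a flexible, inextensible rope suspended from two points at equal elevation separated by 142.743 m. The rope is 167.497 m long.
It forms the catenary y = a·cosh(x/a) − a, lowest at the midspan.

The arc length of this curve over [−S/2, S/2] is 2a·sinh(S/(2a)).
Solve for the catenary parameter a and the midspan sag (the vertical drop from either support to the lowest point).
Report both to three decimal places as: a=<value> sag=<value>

seed: a₀ = √(S³/(24(L−S))) = √(142.743³/(24·24.754)) = 69.968718
iter 1: u=1.020049  f(a)=+1.320e+00  f'(a)=-7.840e-01  a ← 69.968718 − (+1.320e+00/-7.840e-01) = 71.652672
iter 2: u=0.996076  f(a)=+4.916e-02  f'(a)=-7.266e-01  a ← 71.652672 − (+4.916e-02/-7.266e-01) = 71.720337
iter 3: u=0.995136  f(a)=+7.402e-05  f'(a)=-7.244e-01  a ← 71.720337 − (+7.402e-05/-7.244e-01) = 71.720439
iter 4: u=0.995135  f(a)=+1.684e-10  f'(a)=-7.244e-01  a ← 71.720439 − (+1.684e-10/-7.244e-01) = 71.720439
iter 5: u=0.995135  f(a)=-5.684e-14  f'(a)=-7.244e-01  a ← 71.720439 − (-5.684e-14/-7.244e-01) = 71.720439
converged: |Δa| < 1e-12 after 5 iterations
sag = a·(cosh(S/(2a)) − 1) = 71.720439·(cosh(0.995135) − 1) = 38.541216
T_max/T_min = cosh(S/(2a)) = 1.537381

a=71.720 sag=38.541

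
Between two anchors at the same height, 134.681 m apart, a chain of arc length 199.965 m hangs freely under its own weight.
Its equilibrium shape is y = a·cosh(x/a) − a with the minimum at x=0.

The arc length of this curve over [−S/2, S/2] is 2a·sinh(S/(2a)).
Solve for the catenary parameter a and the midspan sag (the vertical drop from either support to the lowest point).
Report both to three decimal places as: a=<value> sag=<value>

a=42.088 sag=66.392

seed: a₀ = √(S³/(24(L−S))) = √(134.681³/(24·65.284)) = 39.486669
iter 1: u=1.705398  f(a)=+1.018e+01  f'(a)=-4.374e+00  a ← 39.486669 − (+1.018e+01/-4.374e+00) = 41.813765
iter 2: u=1.610486  f(a)=+9.692e-01  f'(a)=-3.577e+00  a ← 41.813765 − (+9.692e-01/-3.577e+00) = 42.084692
iter 3: u=1.600119  f(a)=+1.083e-02  f'(a)=-3.498e+00  a ← 42.084692 − (+1.083e-02/-3.498e+00) = 42.087788
iter 4: u=1.600001  f(a)=+1.385e-06  f'(a)=-3.497e+00  a ← 42.087788 − (+1.385e-06/-3.497e+00) = 42.087789
iter 5: u=1.600001  f(a)=+2.842e-14  f'(a)=-3.497e+00  a ← 42.087789 − (+2.842e-14/-3.497e+00) = 42.087789
converged: |Δa| < 1e-12 after 5 iterations
sag = a·(cosh(S/(2a)) − 1) = 42.087789·(cosh(1.600001) − 1) = 66.392082
T_max/T_min = cosh(S/(2a)) = 2.577467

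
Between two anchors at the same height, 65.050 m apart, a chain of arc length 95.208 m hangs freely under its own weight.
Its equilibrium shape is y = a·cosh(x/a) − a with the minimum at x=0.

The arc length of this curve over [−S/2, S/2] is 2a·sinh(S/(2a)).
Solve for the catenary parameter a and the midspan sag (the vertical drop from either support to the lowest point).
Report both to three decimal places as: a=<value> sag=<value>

seed: a₀ = √(S³/(24(L−S))) = √(65.050³/(24·30.158)) = 19.501322
iter 1: u=1.667836  f(a)=+4.483e+00  f'(a)=-4.043e+00  a ← 19.501322 − (+4.483e+00/-4.043e+00) = 20.610149
iter 2: u=1.578106  f(a)=+4.108e-01  f'(a)=-3.333e+00  a ← 20.610149 − (+4.108e-01/-3.333e+00) = 20.733387
iter 3: u=1.568726  f(a)=+4.217e-03  f'(a)=-3.265e+00  a ← 20.733387 − (+4.217e-03/-3.265e+00) = 20.734679
iter 4: u=1.568628  f(a)=+4.546e-07  f'(a)=-3.265e+00  a ← 20.734679 − (+4.546e-07/-3.265e+00) = 20.734679
iter 5: u=1.568628  f(a)=+1.421e-14  f'(a)=-3.265e+00  a ← 20.734679 − (+1.421e-14/-3.265e+00) = 20.734679
converged: |Δa| < 1e-12 after 5 iterations
sag = a·(cosh(S/(2a)) − 1) = 20.734679·(cosh(1.568628) − 1) = 31.188993
T_max/T_min = cosh(S/(2a)) = 2.504195

a=20.735 sag=31.189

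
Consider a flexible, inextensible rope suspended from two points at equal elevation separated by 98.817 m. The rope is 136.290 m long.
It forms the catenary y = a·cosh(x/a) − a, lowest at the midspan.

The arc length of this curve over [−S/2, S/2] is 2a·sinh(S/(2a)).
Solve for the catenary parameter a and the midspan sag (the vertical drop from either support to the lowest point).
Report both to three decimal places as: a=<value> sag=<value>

seed: a₀ = √(S³/(24(L−S))) = √(98.817³/(24·37.473)) = 32.755380
iter 1: u=1.508409  f(a)=+4.502e+00  f'(a)=-2.853e+00  a ← 32.755380 − (+4.502e+00/-2.853e+00) = 34.333315
iter 2: u=1.439083  f(a)=+3.457e-01  f'(a)=-2.430e+00  a ← 34.333315 − (+3.457e-01/-2.430e+00) = 34.475591
iter 3: u=1.433144  f(a)=+2.414e-03  f'(a)=-2.396e+00  a ← 34.475591 − (+2.414e-03/-2.396e+00) = 34.476598
iter 4: u=1.433103  f(a)=+1.195e-07  f'(a)=-2.396e+00  a ← 34.476598 − (+1.195e-07/-2.396e+00) = 34.476598
iter 5: u=1.433103  f(a)=-2.842e-14  f'(a)=-2.396e+00  a ← 34.476598 − (-2.842e-14/-2.396e+00) = 34.476598
converged: |Δa| < 1e-12 after 5 iterations
sag = a·(cosh(S/(2a)) − 1) = 34.476598·(cosh(1.433103) − 1) = 41.893401
T_max/T_min = cosh(S/(2a)) = 2.215126

a=34.477 sag=41.893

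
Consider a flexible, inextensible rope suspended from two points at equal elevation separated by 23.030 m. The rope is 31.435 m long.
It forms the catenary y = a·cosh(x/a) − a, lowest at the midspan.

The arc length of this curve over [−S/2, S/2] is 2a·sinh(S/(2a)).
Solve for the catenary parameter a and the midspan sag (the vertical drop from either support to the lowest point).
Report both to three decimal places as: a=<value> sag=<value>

seed: a₀ = √(S³/(24(L−S))) = √(23.030³/(24·8.405)) = 7.781556
iter 1: u=1.479781  f(a)=+9.697e-01  f'(a)=-2.672e+00  a ← 7.781556 − (+9.697e-01/-2.672e+00) = 8.144498
iter 2: u=1.413838  f(a)=+7.197e-02  f'(a)=-2.289e+00  a ← 8.144498 − (+7.197e-02/-2.289e+00) = 8.175944
iter 3: u=1.408400  f(a)=+4.667e-04  f'(a)=-2.259e+00  a ← 8.175944 − (+4.667e-04/-2.259e+00) = 8.176151
iter 4: u=1.408364  f(a)=+1.991e-08  f'(a)=-2.259e+00  a ← 8.176151 − (+1.991e-08/-2.259e+00) = 8.176151
iter 5: u=1.408364  f(a)=+0.000e+00  f'(a)=-2.259e+00  a ← 8.176151 − (+0.000e+00/-2.259e+00) = 8.176151
converged: |Δa| < 1e-12 after 5 iterations
sag = a·(cosh(S/(2a)) − 1) = 8.176151·(cosh(1.408364) − 1) = 9.540769
T_max/T_min = cosh(S/(2a)) = 2.166902

a=8.176 sag=9.541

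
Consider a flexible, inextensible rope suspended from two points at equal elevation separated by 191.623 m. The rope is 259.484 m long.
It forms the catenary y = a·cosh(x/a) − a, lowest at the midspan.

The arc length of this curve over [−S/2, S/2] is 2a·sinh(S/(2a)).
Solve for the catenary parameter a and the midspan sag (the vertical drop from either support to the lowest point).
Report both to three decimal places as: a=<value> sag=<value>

a=68.970 sag=77.965

seed: a₀ = √(S³/(24(L−S))) = √(191.623³/(24·67.861)) = 65.728800
iter 1: u=1.457679  f(a)=+7.585e+00  f'(a)=-2.538e+00  a ← 65.728800 − (+7.585e+00/-2.538e+00) = 68.717204
iter 2: u=1.394287  f(a)=+5.480e-01  f'(a)=-2.184e+00  a ← 68.717204 − (+5.480e-01/-2.184e+00) = 68.968159
iter 3: u=1.389214  f(a)=+3.352e-03  f'(a)=-2.157e+00  a ← 68.968159 − (+3.352e-03/-2.157e+00) = 68.969713
iter 4: u=1.389182  f(a)=+1.272e-07  f'(a)=-2.157e+00  a ← 68.969713 − (+1.272e-07/-2.157e+00) = 68.969713
iter 5: u=1.389182  f(a)=-5.684e-14  f'(a)=-2.157e+00  a ← 68.969713 − (-5.684e-14/-2.157e+00) = 68.969713
converged: |Δa| < 1e-12 after 5 iterations
sag = a·(cosh(S/(2a)) − 1) = 68.969713·(cosh(1.389182) − 1) = 77.964993
T_max/T_min = cosh(S/(2a)) = 2.130424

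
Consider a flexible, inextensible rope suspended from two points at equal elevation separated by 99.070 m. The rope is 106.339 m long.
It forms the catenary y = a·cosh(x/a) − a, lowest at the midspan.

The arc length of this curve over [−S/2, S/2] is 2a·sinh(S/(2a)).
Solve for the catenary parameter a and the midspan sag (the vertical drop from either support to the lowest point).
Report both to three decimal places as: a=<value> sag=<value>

seed: a₀ = √(S³/(24(L−S))) = √(99.070³/(24·7.269)) = 74.656958
iter 1: u=0.663501  f(a)=+1.617e-01  f'(a)=-2.034e-01  a ← 74.656958 − (+1.617e-01/-2.034e-01) = 75.451743
iter 2: u=0.656512  f(a)=+2.618e-03  f'(a)=-1.969e-01  a ← 75.451743 − (+2.618e-03/-1.969e-01) = 75.465041
iter 3: u=0.656397  f(a)=+7.117e-07  f'(a)=-1.968e-01  a ← 75.465041 − (+7.117e-07/-1.968e-01) = 75.465044
iter 4: u=0.656397  f(a)=+4.263e-14  f'(a)=-1.968e-01  a ← 75.465044 − (+4.263e-14/-1.968e-01) = 75.465044
converged: |Δa| < 1e-12 after 4 iterations
sag = a·(cosh(S/(2a)) − 1) = 75.465044·(cosh(0.656397) − 1) = 16.849465
T_max/T_min = cosh(S/(2a)) = 1.223275

a=75.465 sag=16.849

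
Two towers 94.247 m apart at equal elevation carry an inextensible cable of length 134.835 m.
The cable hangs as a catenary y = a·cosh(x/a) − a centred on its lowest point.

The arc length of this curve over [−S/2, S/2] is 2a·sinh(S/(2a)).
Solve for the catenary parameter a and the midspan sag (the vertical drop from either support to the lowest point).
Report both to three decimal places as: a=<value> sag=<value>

seed: a₀ = √(S³/(24(L−S))) = √(94.247³/(24·40.588)) = 29.315470
iter 1: u=1.607462  f(a)=+5.578e+00  f'(a)=-3.554e+00  a ← 29.315470 − (+5.578e+00/-3.554e+00) = 30.885126
iter 2: u=1.525767  f(a)=+4.794e-01  f'(a)=-2.967e+00  a ← 30.885126 − (+4.794e-01/-2.967e+00) = 31.046684
iter 3: u=1.517827  f(a)=+4.275e-03  f'(a)=-2.914e+00  a ← 31.046684 − (+4.275e-03/-2.914e+00) = 31.048151
iter 4: u=1.517755  f(a)=+3.467e-07  f'(a)=-2.914e+00  a ← 31.048151 − (+3.467e-07/-2.914e+00) = 31.048151
iter 5: u=1.517755  f(a)=-2.842e-14  f'(a)=-2.914e+00  a ← 31.048151 − (-2.842e-14/-2.914e+00) = 31.048151
converged: |Δa| < 1e-12 after 5 iterations
sag = a·(cosh(S/(2a)) − 1) = 31.048151·(cosh(1.517755) − 1) = 43.175208
T_max/T_min = cosh(S/(2a)) = 2.390589

a=31.048 sag=43.175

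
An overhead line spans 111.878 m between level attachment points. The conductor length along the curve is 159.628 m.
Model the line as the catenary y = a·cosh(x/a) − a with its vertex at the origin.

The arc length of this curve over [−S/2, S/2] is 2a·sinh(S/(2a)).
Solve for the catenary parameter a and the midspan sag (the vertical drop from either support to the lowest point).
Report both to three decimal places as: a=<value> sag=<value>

a=37.005 sag=50.970

seed: a₀ = √(S³/(24(L−S))) = √(111.878³/(24·47.750)) = 34.956242
iter 1: u=1.600258  f(a)=+6.500e+00  f'(a)=-3.499e+00  a ← 34.956242 − (+6.500e+00/-3.499e+00) = 36.814161
iter 2: u=1.519497  f(a)=+5.542e-01  f'(a)=-2.925e+00  a ← 36.814161 − (+5.542e-01/-2.925e+00) = 37.003610
iter 3: u=1.511717  f(a)=+4.858e-03  f'(a)=-2.874e+00  a ← 37.003610 − (+4.858e-03/-2.874e+00) = 37.005300
iter 4: u=1.511648  f(a)=+3.805e-07  f'(a)=-2.874e+00  a ← 37.005300 − (+3.805e-07/-2.874e+00) = 37.005300
iter 5: u=1.511648  f(a)=+2.842e-14  f'(a)=-2.874e+00  a ← 37.005300 − (+2.842e-14/-2.874e+00) = 37.005300
converged: |Δa| < 1e-12 after 5 iterations
sag = a·(cosh(S/(2a)) − 1) = 37.005300·(cosh(1.511648) − 1) = 50.970076
T_max/T_min = cosh(S/(2a)) = 2.377372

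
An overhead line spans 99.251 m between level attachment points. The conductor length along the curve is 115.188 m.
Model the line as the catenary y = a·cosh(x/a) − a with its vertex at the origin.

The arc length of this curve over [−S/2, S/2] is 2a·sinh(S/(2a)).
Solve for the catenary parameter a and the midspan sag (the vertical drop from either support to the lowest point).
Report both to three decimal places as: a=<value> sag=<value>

seed: a₀ = √(S³/(24(L−S))) = √(99.251³/(24·15.937)) = 50.558413
iter 1: u=0.981548  f(a)=+7.856e-01  f'(a)=-6.933e-01  a ← 50.558413 − (+7.856e-01/-6.933e-01) = 51.691481
iter 2: u=0.960032  f(a)=+2.718e-02  f'(a)=-6.461e-01  a ← 51.691481 − (+2.718e-02/-6.461e-01) = 51.733557
iter 3: u=0.959252  f(a)=+3.514e-05  f'(a)=-6.444e-01  a ← 51.733557 − (+3.514e-05/-6.444e-01) = 51.733611
iter 4: u=0.959251  f(a)=+5.888e-11  f'(a)=-6.444e-01  a ← 51.733611 − (+5.888e-11/-6.444e-01) = 51.733611
iter 5: u=0.959251  f(a)=+0.000e+00  f'(a)=-6.444e-01  a ← 51.733611 − (+0.000e+00/-6.444e-01) = 51.733611
converged: |Δa| < 1e-12 after 5 iterations
sag = a·(cosh(S/(2a)) − 1) = 51.733611·(cosh(0.959251) − 1) = 25.683670
T_max/T_min = cosh(S/(2a)) = 1.496460

a=51.734 sag=25.684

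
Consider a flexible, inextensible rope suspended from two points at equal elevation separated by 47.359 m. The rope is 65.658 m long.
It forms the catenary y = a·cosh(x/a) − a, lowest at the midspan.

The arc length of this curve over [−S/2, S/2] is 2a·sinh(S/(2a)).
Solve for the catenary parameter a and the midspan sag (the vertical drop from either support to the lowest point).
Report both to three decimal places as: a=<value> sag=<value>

a=16.383 sag=20.307

seed: a₀ = √(S³/(24(L−S))) = √(47.359³/(24·18.299)) = 15.551937
iter 1: u=1.522608  f(a)=+2.242e+00  f'(a)=-2.946e+00  a ← 15.551937 − (+2.242e+00/-2.946e+00) = 16.312999
iter 2: u=1.451572  f(a)=+1.751e-01  f'(a)=-2.502e+00  a ← 16.312999 − (+1.751e-01/-2.502e+00) = 16.382971
iter 3: u=1.445373  f(a)=+1.268e-03  f'(a)=-2.466e+00  a ← 16.382971 − (+1.268e-03/-2.466e+00) = 16.383485
iter 4: u=1.445327  f(a)=+6.751e-08  f'(a)=-2.466e+00  a ← 16.383485 − (+6.751e-08/-2.466e+00) = 16.383485
iter 5: u=1.445327  f(a)=-1.421e-14  f'(a)=-2.466e+00  a ← 16.383485 − (-1.421e-14/-2.466e+00) = 16.383485
converged: |Δa| < 1e-12 after 5 iterations
sag = a·(cosh(S/(2a)) − 1) = 16.383485·(cosh(1.445327) − 1) = 20.306593
T_max/T_min = cosh(S/(2a)) = 2.239455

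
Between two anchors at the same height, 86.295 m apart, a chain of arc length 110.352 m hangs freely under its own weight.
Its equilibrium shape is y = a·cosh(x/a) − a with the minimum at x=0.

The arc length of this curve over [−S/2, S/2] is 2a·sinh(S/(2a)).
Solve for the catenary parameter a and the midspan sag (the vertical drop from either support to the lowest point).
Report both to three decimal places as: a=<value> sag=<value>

seed: a₀ = √(S³/(24(L−S))) = √(86.295³/(24·24.057)) = 33.362001
iter 1: u=1.293313  f(a)=+2.094e+00  f'(a)=-1.698e+00  a ← 33.362001 − (+2.094e+00/-1.698e+00) = 34.595003
iter 2: u=1.247218  f(a)=+1.217e-01  f'(a)=-1.506e+00  a ← 34.595003 − (+1.217e-01/-1.506e+00) = 34.675796
iter 3: u=1.244312  f(a)=+4.670e-04  f'(a)=-1.495e+00  a ← 34.675796 − (+4.670e-04/-1.495e+00) = 34.676109
iter 4: u=1.244301  f(a)=+6.937e-09  f'(a)=-1.495e+00  a ← 34.676109 − (+6.937e-09/-1.495e+00) = 34.676109
iter 5: u=1.244301  f(a)=+2.842e-14  f'(a)=-1.495e+00  a ← 34.676109 − (+2.842e-14/-1.495e+00) = 34.676109
converged: |Δa| < 1e-12 after 5 iterations
sag = a·(cosh(S/(2a)) − 1) = 34.676109·(cosh(1.244301) − 1) = 30.491548
T_max/T_min = cosh(S/(2a)) = 1.879324

a=34.676 sag=30.492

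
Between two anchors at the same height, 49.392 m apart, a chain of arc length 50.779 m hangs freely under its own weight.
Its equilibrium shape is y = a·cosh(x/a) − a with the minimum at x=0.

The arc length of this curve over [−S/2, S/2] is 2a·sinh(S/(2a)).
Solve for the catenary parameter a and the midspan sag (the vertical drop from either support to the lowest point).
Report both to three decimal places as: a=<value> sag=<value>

seed: a₀ = √(S³/(24(L−S))) = √(49.392³/(24·1.387)) = 60.164605
iter 1: u=0.410474  f(a)=+1.173e-02  f'(a)=-4.689e-02  a ← 60.164605 − (+1.173e-02/-4.689e-02) = 60.414809
iter 2: u=0.408774  f(a)=+7.359e-05  f'(a)=-4.630e-02  a ← 60.414809 − (+7.359e-05/-4.630e-02) = 60.416398
iter 3: u=0.408763  f(a)=+2.936e-09  f'(a)=-4.630e-02  a ← 60.416398 − (+2.936e-09/-4.630e-02) = 60.416398
iter 4: u=0.408763  f(a)=+0.000e+00  f'(a)=-4.630e-02  a ← 60.416398 − (+0.000e+00/-4.630e-02) = 60.416398
converged: |Δa| < 1e-12 after 4 iterations
sag = a·(cosh(S/(2a)) − 1) = 60.416398·(cosh(0.408763) − 1) = 5.118080
T_max/T_min = cosh(S/(2a)) = 1.084713

a=60.416 sag=5.118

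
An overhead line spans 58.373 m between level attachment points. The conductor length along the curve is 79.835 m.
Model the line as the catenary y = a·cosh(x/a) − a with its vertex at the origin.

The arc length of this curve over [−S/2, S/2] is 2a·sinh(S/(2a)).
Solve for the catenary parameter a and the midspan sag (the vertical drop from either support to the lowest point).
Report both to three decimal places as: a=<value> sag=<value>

seed: a₀ = √(S³/(24(L−S))) = √(58.373³/(24·21.462)) = 19.650667
iter 1: u=1.485268  f(a)=+2.496e+00  f'(a)=-2.706e+00  a ← 19.650667 − (+2.496e+00/-2.706e+00) = 20.572954
iter 2: u=1.418683  f(a)=+1.864e-01  f'(a)=-2.315e+00  a ← 20.572954 − (+1.864e-01/-2.315e+00) = 20.653482
iter 3: u=1.413152  f(a)=+1.226e-03  f'(a)=-2.285e+00  a ← 20.653482 − (+1.226e-03/-2.285e+00) = 20.654019
iter 4: u=1.413115  f(a)=+5.384e-08  f'(a)=-2.285e+00  a ← 20.654019 − (+5.384e-08/-2.285e+00) = 20.654019
iter 5: u=1.413115  f(a)=-2.842e-14  f'(a)=-2.285e+00  a ← 20.654019 − (-2.842e-14/-2.285e+00) = 20.654019
converged: |Δa| < 1e-12 after 5 iterations
sag = a·(cosh(S/(2a)) − 1) = 20.654019·(cosh(1.413115) − 1) = 24.290339
T_max/T_min = cosh(S/(2a)) = 2.176059

a=20.654 sag=24.290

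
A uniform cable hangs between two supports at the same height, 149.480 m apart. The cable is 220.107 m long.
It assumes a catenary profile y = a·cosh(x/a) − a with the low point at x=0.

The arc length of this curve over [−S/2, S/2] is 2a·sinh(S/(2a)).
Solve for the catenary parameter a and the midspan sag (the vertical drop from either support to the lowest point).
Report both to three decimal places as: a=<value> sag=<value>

seed: a₀ = √(S³/(24(L−S))) = √(149.480³/(24·70.627)) = 44.389845
iter 1: u=1.683718  f(a)=+1.071e+01  f'(a)=-4.181e+00  a ← 44.389845 − (+1.071e+01/-4.181e+00) = 46.952707
iter 2: u=1.591815  f(a)=+9.979e-01  f'(a)=-3.435e+00  a ← 46.952707 − (+9.979e-01/-3.435e+00) = 47.243233
iter 3: u=1.582026  f(a)=+1.062e-02  f'(a)=-3.362e+00  a ← 47.243233 − (+1.062e-02/-3.362e+00) = 47.246392
iter 4: u=1.581920  f(a)=+1.232e-06  f'(a)=-3.361e+00  a ← 47.246392 − (+1.232e-06/-3.361e+00) = 47.246392
iter 5: u=1.581920  f(a)=+2.842e-14  f'(a)=-3.361e+00  a ← 47.246392 − (+2.842e-14/-3.361e+00) = 47.246392
converged: |Δa| < 1e-12 after 5 iterations
sag = a·(cosh(S/(2a)) − 1) = 47.246392·(cosh(1.581920) − 1) = 72.520024
T_max/T_min = cosh(S/(2a)) = 2.534933

a=47.246 sag=72.520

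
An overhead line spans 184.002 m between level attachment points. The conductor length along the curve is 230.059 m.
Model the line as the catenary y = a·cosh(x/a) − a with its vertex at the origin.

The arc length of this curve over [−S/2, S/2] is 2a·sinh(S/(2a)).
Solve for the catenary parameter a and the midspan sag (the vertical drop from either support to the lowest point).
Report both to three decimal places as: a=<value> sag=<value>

seed: a₀ = √(S³/(24(L−S))) = √(184.002³/(24·46.057)) = 75.072412
iter 1: u=1.225497  f(a)=+3.585e+00  f'(a)=-1.421e+00  a ← 75.072412 − (+3.585e+00/-1.421e+00) = 77.594360
iter 2: u=1.185666  f(a)=+1.886e-01  f'(a)=-1.275e+00  a ← 77.594360 − (+1.886e-01/-1.275e+00) = 77.742199
iter 3: u=1.183411  f(a)=+5.858e-04  f'(a)=-1.268e+00  a ← 77.742199 − (+5.858e-04/-1.268e+00) = 77.742661
iter 4: u=1.183404  f(a)=+5.694e-09  f'(a)=-1.268e+00  a ← 77.742661 − (+5.694e-09/-1.268e+00) = 77.742661
iter 5: u=1.183404  f(a)=-2.842e-14  f'(a)=-1.268e+00  a ← 77.742661 − (-2.842e-14/-1.268e+00) = 77.742661
converged: |Δa| < 1e-12 after 5 iterations
sag = a·(cosh(S/(2a)) − 1) = 77.742661·(cosh(1.183404) − 1) = 61.094320
T_max/T_min = cosh(S/(2a)) = 1.785853

a=77.743 sag=61.094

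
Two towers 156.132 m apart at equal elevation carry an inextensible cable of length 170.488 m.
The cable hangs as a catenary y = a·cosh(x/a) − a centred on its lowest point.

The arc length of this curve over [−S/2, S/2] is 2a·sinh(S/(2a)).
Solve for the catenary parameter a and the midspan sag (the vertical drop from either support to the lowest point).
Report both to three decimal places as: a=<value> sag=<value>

a=106.523 sag=29.909

seed: a₀ = √(S³/(24(L−S))) = √(156.132³/(24·14.356)) = 105.103103
iter 1: u=0.742756  f(a)=+4.012e-01  f'(a)=-2.886e-01  a ← 105.103103 − (+4.012e-01/-2.886e-01) = 106.493650
iter 2: u=0.733058  f(a)=+8.102e-03  f'(a)=-2.770e-01  a ← 106.493650 − (+8.102e-03/-2.770e-01) = 106.522898
iter 3: u=0.732857  f(a)=+3.454e-06  f'(a)=-2.768e-01  a ← 106.522898 − (+3.454e-06/-2.768e-01) = 106.522910
iter 4: u=0.732856  f(a)=+6.253e-13  f'(a)=-2.768e-01  a ← 106.522910 − (+6.253e-13/-2.768e-01) = 106.522910
converged: |Δa| < 1e-12 after 4 iterations
sag = a·(cosh(S/(2a)) − 1) = 106.522910·(cosh(0.732856) − 1) = 29.909014
T_max/T_min = cosh(S/(2a)) = 1.280775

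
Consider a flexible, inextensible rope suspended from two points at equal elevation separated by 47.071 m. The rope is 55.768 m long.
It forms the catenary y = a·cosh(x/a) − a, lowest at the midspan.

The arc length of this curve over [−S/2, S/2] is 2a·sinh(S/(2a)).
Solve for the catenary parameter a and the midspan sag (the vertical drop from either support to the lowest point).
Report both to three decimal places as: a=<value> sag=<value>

a=22.948 sag=13.165

seed: a₀ = √(S³/(24(L−S))) = √(47.071³/(24·8.697)) = 22.353204
iter 1: u=1.052892  f(a)=+4.950e-01  f'(a)=-8.679e-01  a ← 22.353204 − (+4.950e-01/-8.679e-01) = 22.923537
iter 2: u=1.026696  f(a)=+1.958e-02  f'(a)=-8.005e-01  a ← 22.923537 − (+1.958e-02/-8.005e-01) = 22.947994
iter 3: u=1.025602  f(a)=+3.342e-05  f'(a)=-7.977e-01  a ← 22.947994 − (+3.342e-05/-7.977e-01) = 22.948036
iter 4: u=1.025600  f(a)=+9.772e-11  f'(a)=-7.977e-01  a ← 22.948036 − (+9.772e-11/-7.977e-01) = 22.948036
iter 5: u=1.025600  f(a)=-7.105e-15  f'(a)=-7.977e-01  a ← 22.948036 − (-7.105e-15/-7.977e-01) = 22.948036
converged: |Δa| < 1e-12 after 5 iterations
sag = a·(cosh(S/(2a)) − 1) = 22.948036·(cosh(1.025600) − 1) = 13.164702
T_max/T_min = cosh(S/(2a)) = 1.573674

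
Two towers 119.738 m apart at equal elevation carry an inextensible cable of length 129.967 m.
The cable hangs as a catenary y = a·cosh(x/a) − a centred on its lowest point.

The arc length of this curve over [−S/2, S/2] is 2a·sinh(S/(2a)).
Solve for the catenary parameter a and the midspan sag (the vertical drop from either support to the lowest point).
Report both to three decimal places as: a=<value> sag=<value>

seed: a₀ = √(S³/(24(L−S))) = √(119.738³/(24·10.229)) = 83.623009
iter 1: u=0.715939  f(a)=+2.654e-01  f'(a)=-2.574e-01  a ← 83.623009 − (+2.654e-01/-2.574e-01) = 84.653926
iter 2: u=0.707221  f(a)=+4.987e-03  f'(a)=-2.478e-01  a ← 84.653926 − (+4.987e-03/-2.478e-01) = 84.674050
iter 3: u=0.707053  f(a)=+1.836e-06  f'(a)=-2.476e-01  a ← 84.674050 − (+1.836e-06/-2.476e-01) = 84.674057
iter 4: u=0.707052  f(a)=+2.558e-13  f'(a)=-2.476e-01  a ← 84.674057 − (+2.558e-13/-2.476e-01) = 84.674057
converged: |Δa| < 1e-12 after 4 iterations
sag = a·(cosh(S/(2a)) − 1) = 84.674057·(cosh(0.707052) − 1) = 22.061838
T_max/T_min = cosh(S/(2a)) = 1.260550

a=84.674 sag=22.062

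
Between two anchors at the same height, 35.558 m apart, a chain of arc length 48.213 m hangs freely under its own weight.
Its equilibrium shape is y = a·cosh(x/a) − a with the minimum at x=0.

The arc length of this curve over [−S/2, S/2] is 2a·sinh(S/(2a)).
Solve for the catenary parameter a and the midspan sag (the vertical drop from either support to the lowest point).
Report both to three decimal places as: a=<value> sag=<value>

a=12.769 sag=14.510

seed: a₀ = √(S³/(24(L−S))) = √(35.558³/(24·12.655)) = 12.166602
iter 1: u=1.461295  f(a)=+1.422e+00  f'(a)=-2.560e+00  a ← 12.166602 − (+1.422e+00/-2.560e+00) = 12.722099
iter 2: u=1.397489  f(a)=+1.032e-01  f'(a)=-2.201e+00  a ← 12.722099 − (+1.032e-01/-2.201e+00) = 12.768989
iter 3: u=1.392358  f(a)=+6.373e-04  f'(a)=-2.173e+00  a ← 12.768989 − (+6.373e-04/-2.173e+00) = 12.769282
iter 4: u=1.392326  f(a)=+2.464e-08  f'(a)=-2.173e+00  a ← 12.769282 − (+2.464e-08/-2.173e+00) = 12.769282
iter 5: u=1.392326  f(a)=+7.105e-15  f'(a)=-2.173e+00  a ← 12.769282 − (+7.105e-15/-2.173e+00) = 12.769282
converged: |Δa| < 1e-12 after 5 iterations
sag = a·(cosh(S/(2a)) − 1) = 12.769282·(cosh(1.392326) − 1) = 14.510342
T_max/T_min = cosh(S/(2a)) = 2.136348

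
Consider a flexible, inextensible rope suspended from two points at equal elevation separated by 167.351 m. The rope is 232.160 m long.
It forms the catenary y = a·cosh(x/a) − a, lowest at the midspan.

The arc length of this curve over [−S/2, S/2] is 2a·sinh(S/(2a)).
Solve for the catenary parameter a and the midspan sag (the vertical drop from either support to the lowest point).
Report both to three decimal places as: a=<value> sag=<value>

seed: a₀ = √(S³/(24(L−S))) = √(167.351³/(24·64.809)) = 54.893281
iter 1: u=1.524330  f(a)=+7.960e+00  f'(a)=-2.957e+00  a ← 54.893281 − (+7.960e+00/-2.957e+00) = 57.584677
iter 2: u=1.453086  f(a)=+6.228e-01  f'(a)=-2.511e+00  a ← 57.584677 − (+6.228e-01/-2.511e+00) = 57.832706
iter 3: u=1.446854  f(a)=+4.529e-03  f'(a)=-2.475e+00  a ← 57.832706 − (+4.529e-03/-2.475e+00) = 57.834536
iter 4: u=1.446809  f(a)=+2.433e-07  f'(a)=-2.475e+00  a ← 57.834536 − (+2.433e-07/-2.475e+00) = 57.834536
iter 5: u=1.446809  f(a)=+5.684e-14  f'(a)=-2.475e+00  a ← 57.834536 − (+5.684e-14/-2.475e+00) = 57.834536
converged: |Δa| < 1e-12 after 5 iterations
sag = a·(cosh(S/(2a)) − 1) = 57.834536·(cosh(1.446809) − 1) = 71.855093
T_max/T_min = cosh(S/(2a)) = 2.242425

a=57.835 sag=71.855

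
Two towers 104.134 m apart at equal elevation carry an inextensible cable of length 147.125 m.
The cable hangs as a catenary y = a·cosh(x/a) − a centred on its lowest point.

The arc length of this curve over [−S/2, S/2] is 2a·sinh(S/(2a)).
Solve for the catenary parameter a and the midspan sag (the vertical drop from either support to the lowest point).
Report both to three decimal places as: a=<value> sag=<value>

a=34.963 sag=46.486

seed: a₀ = √(S³/(24(L−S))) = √(104.134³/(24·42.991)) = 33.082204
iter 1: u=1.573867  f(a)=+5.650e+00  f'(a)=-3.302e+00  a ← 33.082204 − (+5.650e+00/-3.302e+00) = 34.792930
iter 2: u=1.496482  f(a)=+4.678e-01  f'(a)=-2.776e+00  a ← 34.792930 − (+4.678e-01/-2.776e+00) = 34.961434
iter 3: u=1.489270  f(a)=+3.847e-03  f'(a)=-2.731e+00  a ← 34.961434 − (+3.847e-03/-2.731e+00) = 34.962843
iter 4: u=1.489210  f(a)=+2.649e-07  f'(a)=-2.730e+00  a ← 34.962843 − (+2.649e-07/-2.730e+00) = 34.962843
iter 5: u=1.489210  f(a)=-5.684e-14  f'(a)=-2.730e+00  a ← 34.962843 − (-5.684e-14/-2.730e+00) = 34.962843
converged: |Δa| < 1e-12 after 5 iterations
sag = a·(cosh(S/(2a)) − 1) = 34.962843·(cosh(1.489210) − 1) = 46.485557
T_max/T_min = cosh(S/(2a)) = 2.329570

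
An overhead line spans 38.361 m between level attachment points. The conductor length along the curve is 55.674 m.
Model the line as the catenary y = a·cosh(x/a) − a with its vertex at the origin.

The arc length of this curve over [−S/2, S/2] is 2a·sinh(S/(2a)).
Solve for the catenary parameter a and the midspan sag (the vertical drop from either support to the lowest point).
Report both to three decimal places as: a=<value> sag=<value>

seed: a₀ = √(S³/(24(L−S))) = √(38.361³/(24·17.313)) = 11.655827
iter 1: u=1.645572  f(a)=+2.501e+00  f'(a)=-3.857e+00  a ← 11.655827 − (+2.501e+00/-3.857e+00) = 12.304280
iter 2: u=1.558848  f(a)=+2.239e-01  f'(a)=-3.195e+00  a ← 12.304280 − (+2.239e-01/-3.195e+00) = 12.374361
iter 3: u=1.550019  f(a)=+2.184e-03  f'(a)=-3.133e+00  a ← 12.374361 − (+2.184e-03/-3.133e+00) = 12.375058
iter 4: u=1.549932  f(a)=+2.122e-07  f'(a)=-3.132e+00  a ← 12.375058 − (+2.122e-07/-3.132e+00) = 12.375058
iter 5: u=1.549932  f(a)=+2.132e-14  f'(a)=-3.132e+00  a ← 12.375058 − (+2.132e-14/-3.132e+00) = 12.375058
converged: |Δa| < 1e-12 after 5 iterations
sag = a·(cosh(S/(2a)) − 1) = 12.375058·(cosh(1.549932) − 1) = 18.088701
T_max/T_min = cosh(S/(2a)) = 2.461706

a=12.375 sag=18.089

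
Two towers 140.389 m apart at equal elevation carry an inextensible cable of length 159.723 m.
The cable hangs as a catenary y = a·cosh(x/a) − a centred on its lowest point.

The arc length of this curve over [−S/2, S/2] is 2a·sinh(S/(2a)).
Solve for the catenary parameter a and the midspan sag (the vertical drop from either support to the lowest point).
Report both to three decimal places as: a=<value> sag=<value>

a=78.768 sag=33.403

seed: a₀ = √(S³/(24(L−S))) = √(140.389³/(24·19.334)) = 77.220595
iter 1: u=0.909013  f(a)=+8.147e-01  f'(a)=-5.434e-01  a ← 77.220595 − (+8.147e-01/-5.434e-01) = 78.719930
iter 2: u=0.891699  f(a)=+2.433e-02  f'(a)=-5.113e-01  a ← 78.719930 − (+2.433e-02/-5.113e-01) = 78.767516
iter 3: u=0.891161  f(a)=+2.319e-05  f'(a)=-5.104e-01  a ← 78.767516 − (+2.319e-05/-5.104e-01) = 78.767561
iter 4: u=0.891160  f(a)=+2.109e-11  f'(a)=-5.104e-01  a ← 78.767561 − (+2.109e-11/-5.104e-01) = 78.767561
converged: |Δa| < 1e-12 after 4 iterations
sag = a·(cosh(S/(2a)) − 1) = 78.767561·(cosh(0.891160) − 1) = 33.402791
T_max/T_min = cosh(S/(2a)) = 1.424068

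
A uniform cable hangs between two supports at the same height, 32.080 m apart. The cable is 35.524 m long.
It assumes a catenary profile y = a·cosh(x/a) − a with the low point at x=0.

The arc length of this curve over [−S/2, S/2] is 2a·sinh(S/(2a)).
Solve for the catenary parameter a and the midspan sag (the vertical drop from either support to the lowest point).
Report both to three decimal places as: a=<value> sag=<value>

a=20.300 sag=6.674

seed: a₀ = √(S³/(24(L−S))) = √(32.080³/(24·3.444)) = 19.985469
iter 1: u=0.802583  f(a)=+1.126e-01  f'(a)=-3.674e-01  a ← 19.985469 − (+1.126e-01/-3.674e-01) = 20.292076
iter 2: u=0.790456  f(a)=+2.644e-03  f'(a)=-3.503e-01  a ← 20.292076 − (+2.644e-03/-3.503e-01) = 20.299625
iter 3: u=0.790162  f(a)=+1.535e-06  f'(a)=-3.499e-01  a ← 20.299625 − (+1.535e-06/-3.499e-01) = 20.299629
iter 4: u=0.790162  f(a)=+5.187e-13  f'(a)=-3.499e-01  a ← 20.299629 − (+5.187e-13/-3.499e-01) = 20.299629
converged: |Δa| < 1e-12 after 4 iterations
sag = a·(cosh(S/(2a)) − 1) = 20.299629·(cosh(0.790162) − 1) = 6.673758
T_max/T_min = cosh(S/(2a)) = 1.328763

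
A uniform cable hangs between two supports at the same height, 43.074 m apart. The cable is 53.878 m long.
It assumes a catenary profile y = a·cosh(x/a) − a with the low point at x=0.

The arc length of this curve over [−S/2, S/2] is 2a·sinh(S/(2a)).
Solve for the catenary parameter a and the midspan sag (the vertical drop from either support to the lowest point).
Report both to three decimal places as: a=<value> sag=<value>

seed: a₀ = √(S³/(24(L−S))) = √(43.074³/(24·10.804)) = 17.555973
iter 1: u=1.226762  f(a)=+8.427e-01  f'(a)=-1.426e+00  a ← 17.555973 − (+8.427e-01/-1.426e+00) = 18.146826
iter 2: u=1.186819  f(a)=+4.441e-02  f'(a)=-1.280e+00  a ← 18.146826 − (+4.441e-02/-1.280e+00) = 18.181537
iter 3: u=1.184553  f(a)=+1.385e-04  f'(a)=-1.272e+00  a ← 18.181537 − (+1.385e-04/-1.272e+00) = 18.181645
iter 4: u=1.184546  f(a)=+1.357e-09  f'(a)=-1.272e+00  a ← 18.181645 − (+1.357e-09/-1.272e+00) = 18.181645
iter 5: u=1.184546  f(a)=+7.105e-15  f'(a)=-1.272e+00  a ← 18.181645 − (+7.105e-15/-1.272e+00) = 18.181645
converged: |Δa| < 1e-12 after 5 iterations
sag = a·(cosh(S/(2a)) − 1) = 18.181645·(cosh(1.184546) − 1) = 14.318846
T_max/T_min = cosh(S/(2a)) = 1.787544

a=18.182 sag=14.319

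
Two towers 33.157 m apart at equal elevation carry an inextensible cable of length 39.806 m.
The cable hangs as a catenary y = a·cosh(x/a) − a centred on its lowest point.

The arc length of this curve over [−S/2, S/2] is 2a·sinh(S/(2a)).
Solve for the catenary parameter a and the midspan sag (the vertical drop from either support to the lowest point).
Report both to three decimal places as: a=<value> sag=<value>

seed: a₀ = √(S³/(24(L−S))) = √(33.157³/(24·6.649)) = 15.113987
iter 1: u=1.096898  f(a)=+4.117e-01  f'(a)=-9.904e-01  a ← 15.113987 − (+4.117e-01/-9.904e-01) = 15.529645
iter 2: u=1.067539  f(a)=+1.759e-02  f'(a)=-9.073e-01  a ← 15.529645 − (+1.759e-02/-9.073e-01) = 15.549034
iter 3: u=1.066208  f(a)=+3.531e-05  f'(a)=-9.037e-01  a ← 15.549034 − (+3.531e-05/-9.037e-01) = 15.549073
iter 4: u=1.066205  f(a)=+1.429e-10  f'(a)=-9.037e-01  a ← 15.549073 − (+1.429e-10/-9.037e-01) = 15.549073
iter 5: u=1.066205  f(a)=+0.000e+00  f'(a)=-9.037e-01  a ← 15.549073 − (+0.000e+00/-9.037e-01) = 15.549073
converged: |Δa| < 1e-12 after 5 iterations
sag = a·(cosh(S/(2a)) − 1) = 15.549073·(cosh(1.066205) − 1) = 9.707670
T_max/T_min = cosh(S/(2a)) = 1.624325

a=15.549 sag=9.708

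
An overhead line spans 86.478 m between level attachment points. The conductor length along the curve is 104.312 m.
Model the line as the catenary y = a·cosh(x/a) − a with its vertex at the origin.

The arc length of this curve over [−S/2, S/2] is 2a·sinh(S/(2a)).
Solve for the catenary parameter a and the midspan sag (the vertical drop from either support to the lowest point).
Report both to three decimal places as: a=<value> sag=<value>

a=40.021 sag=25.721

seed: a₀ = √(S³/(24(L−S))) = √(86.478³/(24·17.834)) = 38.871245
iter 1: u=1.112365  f(a)=+1.136e+00  f'(a)=-1.036e+00  a ← 38.871245 − (+1.136e+00/-1.036e+00) = 39.967894
iter 2: u=1.081843  f(a)=+4.987e-02  f'(a)=-9.471e-01  a ← 39.967894 − (+4.987e-02/-9.471e-01) = 40.020544
iter 3: u=1.080420  f(a)=+1.058e-04  f'(a)=-9.431e-01  a ← 40.020544 − (+1.058e-04/-9.431e-01) = 40.020656
iter 4: u=1.080417  f(a)=+4.782e-10  f'(a)=-9.431e-01  a ← 40.020656 − (+4.782e-10/-9.431e-01) = 40.020656
iter 5: u=1.080417  f(a)=-1.421e-14  f'(a)=-9.431e-01  a ← 40.020656 − (-1.421e-14/-9.431e-01) = 40.020656
converged: |Δa| < 1e-12 after 5 iterations
sag = a·(cosh(S/(2a)) − 1) = 40.020656·(cosh(1.080417) − 1) = 25.720512
T_max/T_min = cosh(S/(2a)) = 1.642681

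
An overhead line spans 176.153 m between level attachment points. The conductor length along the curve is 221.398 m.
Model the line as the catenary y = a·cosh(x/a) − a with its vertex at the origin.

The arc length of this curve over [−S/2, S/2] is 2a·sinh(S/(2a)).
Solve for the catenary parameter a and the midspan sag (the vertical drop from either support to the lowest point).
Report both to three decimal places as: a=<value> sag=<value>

seed: a₀ = √(S³/(24(L−S))) = √(176.153³/(24·45.245)) = 70.948652
iter 1: u=1.241412  f(a)=+3.617e+00  f'(a)=-1.483e+00  a ← 70.948652 − (+3.617e+00/-1.483e+00) = 73.387474
iter 2: u=1.200157  f(a)=+1.949e-01  f'(a)=-1.327e+00  a ← 73.387474 − (+1.949e-01/-1.327e+00) = 73.534302
iter 3: u=1.197761  f(a)=+6.369e-04  f'(a)=-1.319e+00  a ← 73.534302 − (+6.369e-04/-1.319e+00) = 73.534785
iter 4: u=1.197753  f(a)=+6.853e-09  f'(a)=-1.319e+00  a ← 73.534785 − (+6.853e-09/-1.319e+00) = 73.534785
iter 5: u=1.197753  f(a)=+0.000e+00  f'(a)=-1.319e+00  a ← 73.534785 − (+0.000e+00/-1.319e+00) = 73.534785
converged: |Δa| < 1e-12 after 5 iterations
sag = a·(cosh(S/(2a)) − 1) = 73.534785·(cosh(1.197753) − 1) = 59.362293
T_max/T_min = cosh(S/(2a)) = 1.807268

a=73.535 sag=59.362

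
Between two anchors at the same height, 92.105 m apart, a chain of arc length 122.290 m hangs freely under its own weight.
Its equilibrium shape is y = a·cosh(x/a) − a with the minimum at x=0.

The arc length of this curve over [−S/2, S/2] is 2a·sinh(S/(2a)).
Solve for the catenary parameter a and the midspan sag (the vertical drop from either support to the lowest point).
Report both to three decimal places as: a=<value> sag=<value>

seed: a₀ = √(S³/(24(L−S))) = √(92.105³/(24·30.185)) = 32.841546
iter 1: u=1.402263  f(a)=+3.111e+00  f'(a)=-2.226e+00  a ← 32.841546 − (+3.111e+00/-2.226e+00) = 34.238895
iter 2: u=1.345035  f(a)=+2.095e-01  f'(a)=-1.935e+00  a ← 34.238895 − (+2.095e-01/-1.935e+00) = 34.347165
iter 3: u=1.340795  f(a)=+1.103e-03  f'(a)=-1.915e+00  a ← 34.347165 − (+1.103e-03/-1.915e+00) = 34.347741
iter 4: u=1.340772  f(a)=+3.090e-08  f'(a)=-1.915e+00  a ← 34.347741 − (+3.090e-08/-1.915e+00) = 34.347741
iter 5: u=1.340772  f(a)=-1.421e-14  f'(a)=-1.915e+00  a ← 34.347741 − (-1.421e-14/-1.915e+00) = 34.347741
converged: |Δa| < 1e-12 after 5 iterations
sag = a·(cosh(S/(2a)) − 1) = 34.347741·(cosh(1.340772) − 1) = 35.784123
T_max/T_min = cosh(S/(2a)) = 2.041819

a=34.348 sag=35.784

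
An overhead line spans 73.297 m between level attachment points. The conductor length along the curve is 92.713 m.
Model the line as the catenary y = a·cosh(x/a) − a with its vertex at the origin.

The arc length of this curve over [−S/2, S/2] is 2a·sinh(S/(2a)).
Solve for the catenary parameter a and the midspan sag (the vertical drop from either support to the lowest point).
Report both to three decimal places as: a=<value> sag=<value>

a=30.161 sag=25.144

seed: a₀ = √(S³/(24(L−S))) = √(73.297³/(24·19.416)) = 29.069917
iter 1: u=1.260702  f(a)=+1.603e+00  f'(a)=-1.561e+00  a ← 29.069917 − (+1.603e+00/-1.561e+00) = 30.096908
iter 2: u=1.217683  f(a)=+8.885e-02  f'(a)=-1.392e+00  a ← 30.096908 − (+8.885e-02/-1.392e+00) = 30.160739
iter 3: u=1.215106  f(a)=+3.085e-04  f'(a)=-1.382e+00  a ← 30.160739 − (+3.085e-04/-1.382e+00) = 30.160963
iter 4: u=1.215097  f(a)=+3.748e-09  f'(a)=-1.382e+00  a ← 30.160963 − (+3.748e-09/-1.382e+00) = 30.160963
iter 5: u=1.215097  f(a)=+0.000e+00  f'(a)=-1.382e+00  a ← 30.160963 − (+0.000e+00/-1.382e+00) = 30.160963
converged: |Δa| < 1e-12 after 5 iterations
sag = a·(cosh(S/(2a)) − 1) = 30.160963·(cosh(1.215097) − 1) = 25.143728
T_max/T_min = cosh(S/(2a)) = 1.833651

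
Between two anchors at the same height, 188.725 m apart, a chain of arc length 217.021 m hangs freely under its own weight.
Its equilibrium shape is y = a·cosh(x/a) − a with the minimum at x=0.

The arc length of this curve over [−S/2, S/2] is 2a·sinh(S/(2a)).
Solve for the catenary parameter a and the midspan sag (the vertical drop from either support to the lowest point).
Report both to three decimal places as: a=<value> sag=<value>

a=101.653 sag=47.034

seed: a₀ = √(S³/(24(L−S))) = √(188.725³/(24·28.296)) = 99.489216
iter 1: u=0.948470  f(a)=+1.300e+00  f'(a)=-6.217e-01  a ← 99.489216 − (+1.300e+00/-6.217e-01) = 101.580927
iter 2: u=0.928939  f(a)=+4.214e-02  f'(a)=-5.820e-01  a ← 101.580927 − (+4.214e-02/-5.820e-01) = 101.653338
iter 3: u=0.928277  f(a)=+4.754e-05  f'(a)=-5.807e-01  a ← 101.653338 − (+4.754e-05/-5.807e-01) = 101.653419
iter 4: u=0.928277  f(a)=+6.071e-11  f'(a)=-5.807e-01  a ← 101.653419 − (+6.071e-11/-5.807e-01) = 101.653419
iter 5: u=0.928277  f(a)=-5.684e-14  f'(a)=-5.807e-01  a ← 101.653419 − (-5.684e-14/-5.807e-01) = 101.653419
converged: |Δa| < 1e-12 after 5 iterations
sag = a·(cosh(S/(2a)) − 1) = 101.653419·(cosh(0.928277) − 1) = 47.033992
T_max/T_min = cosh(S/(2a)) = 1.462690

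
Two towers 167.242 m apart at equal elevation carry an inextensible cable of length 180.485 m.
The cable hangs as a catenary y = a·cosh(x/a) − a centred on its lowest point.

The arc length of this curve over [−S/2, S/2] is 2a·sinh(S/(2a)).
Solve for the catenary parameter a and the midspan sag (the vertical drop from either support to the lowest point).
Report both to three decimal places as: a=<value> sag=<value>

a=122.732 sag=29.606

seed: a₀ = √(S³/(24(L−S))) = √(167.242³/(24·13.243)) = 121.316317
iter 1: u=0.689281  f(a)=+3.182e-01  f'(a)=-2.289e-01  a ← 121.316317 − (+3.182e-01/-2.289e-01) = 122.706505
iter 2: u=0.681472  f(a)=+5.552e-03  f'(a)=-2.209e-01  a ← 122.706505 − (+5.552e-03/-2.209e-01) = 122.731632
iter 3: u=0.681332  f(a)=+1.757e-06  f'(a)=-2.208e-01  a ← 122.731632 − (+1.757e-06/-2.208e-01) = 122.731640
iter 4: u=0.681332  f(a)=+1.421e-13  f'(a)=-2.208e-01  a ← 122.731640 − (+1.421e-13/-2.208e-01) = 122.731640
converged: |Δa| < 1e-12 after 4 iterations
sag = a·(cosh(S/(2a)) − 1) = 122.731640·(cosh(0.681332) − 1) = 29.606025
T_max/T_min = cosh(S/(2a)) = 1.241226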